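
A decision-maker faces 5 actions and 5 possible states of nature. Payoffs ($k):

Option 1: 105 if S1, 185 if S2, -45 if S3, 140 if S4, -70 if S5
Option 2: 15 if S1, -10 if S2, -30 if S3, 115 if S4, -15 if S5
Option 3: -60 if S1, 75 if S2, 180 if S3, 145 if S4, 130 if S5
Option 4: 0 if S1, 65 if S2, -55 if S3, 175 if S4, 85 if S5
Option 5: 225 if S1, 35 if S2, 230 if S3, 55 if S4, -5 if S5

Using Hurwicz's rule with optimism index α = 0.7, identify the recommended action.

Option 1: 0.7·185 + 0.3·(-70) = 108.5
Option 2: 0.7·115 + 0.3·(-30) = 71.5
Option 3: 0.7·180 + 0.3·(-60) = 108
Option 4: 0.7·175 + 0.3·(-55) = 106
Option 5: 0.7·230 + 0.3·(-5) = 159.5
Highest Hurwicz score = 159.5 → Option 5.

Option 5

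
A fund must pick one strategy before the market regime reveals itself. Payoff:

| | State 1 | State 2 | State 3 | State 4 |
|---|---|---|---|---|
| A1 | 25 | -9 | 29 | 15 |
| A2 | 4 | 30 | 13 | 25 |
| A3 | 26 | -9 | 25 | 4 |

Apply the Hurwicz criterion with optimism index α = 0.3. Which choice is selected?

A2

A1: 0.3·29 + 0.7·(-9) = 2.4
A2: 0.3·30 + 0.7·4 = 11.8
A3: 0.3·26 + 0.7·(-9) = 1.5
Highest Hurwicz score = 11.8 → A2.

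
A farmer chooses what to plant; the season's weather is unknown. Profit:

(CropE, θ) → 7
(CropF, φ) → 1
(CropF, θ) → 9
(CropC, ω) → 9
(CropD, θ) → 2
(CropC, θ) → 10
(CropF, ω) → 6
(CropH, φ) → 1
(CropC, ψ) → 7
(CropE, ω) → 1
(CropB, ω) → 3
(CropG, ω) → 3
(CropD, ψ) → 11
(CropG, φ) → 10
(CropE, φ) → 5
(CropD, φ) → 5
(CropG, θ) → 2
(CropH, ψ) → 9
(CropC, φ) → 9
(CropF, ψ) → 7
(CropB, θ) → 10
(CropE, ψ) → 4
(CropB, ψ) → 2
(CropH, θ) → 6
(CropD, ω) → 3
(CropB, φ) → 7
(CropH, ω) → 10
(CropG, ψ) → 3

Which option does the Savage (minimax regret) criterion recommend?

CropC

Column bests: θ=10, φ=10, ψ=11, ω=10.
CropB regrets: 0, 3, 9, 7 → max 9
CropH regrets: 4, 9, 2, 0 → max 9
CropF regrets: 1, 9, 4, 4 → max 9
CropC regrets: 0, 1, 4, 1 → max 4
CropG regrets: 8, 0, 8, 7 → max 8
CropE regrets: 3, 5, 7, 9 → max 9
CropD regrets: 8, 5, 0, 7 → max 8
Smallest max regret = 4 → CropC.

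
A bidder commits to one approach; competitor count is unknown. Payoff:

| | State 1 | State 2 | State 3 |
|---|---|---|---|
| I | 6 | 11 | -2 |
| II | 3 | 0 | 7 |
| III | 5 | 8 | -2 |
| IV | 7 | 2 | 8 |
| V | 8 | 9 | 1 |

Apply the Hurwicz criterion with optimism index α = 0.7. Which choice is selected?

I: 0.7·11 + 0.3·(-2) = 7.1
II: 0.7·7 + 0.3·0 = 4.9
III: 0.7·8 + 0.3·(-2) = 5
IV: 0.7·8 + 0.3·2 = 6.2
V: 0.7·9 + 0.3·1 = 6.6
Highest Hurwicz score = 7.1 → I.

I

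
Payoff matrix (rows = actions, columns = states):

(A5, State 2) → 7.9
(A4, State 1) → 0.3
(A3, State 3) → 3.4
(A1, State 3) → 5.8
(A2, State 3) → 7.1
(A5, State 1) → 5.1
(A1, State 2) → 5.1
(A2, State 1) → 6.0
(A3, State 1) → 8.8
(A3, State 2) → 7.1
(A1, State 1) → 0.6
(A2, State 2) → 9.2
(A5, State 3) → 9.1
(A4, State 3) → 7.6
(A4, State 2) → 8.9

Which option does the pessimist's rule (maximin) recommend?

A2

Row minima: A1=0.6, A2=6.0, A3=3.4, A4=0.3, A5=5.1
Best worst-case = 6.0 → A2.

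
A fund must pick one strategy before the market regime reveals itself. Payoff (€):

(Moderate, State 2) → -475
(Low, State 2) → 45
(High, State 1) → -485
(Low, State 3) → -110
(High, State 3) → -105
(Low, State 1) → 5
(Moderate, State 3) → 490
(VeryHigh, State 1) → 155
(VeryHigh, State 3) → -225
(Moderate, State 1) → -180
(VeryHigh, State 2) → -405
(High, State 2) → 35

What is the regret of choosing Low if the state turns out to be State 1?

150

Best payoff under State 1 is 155.
Regret = 155 − 5 = 150.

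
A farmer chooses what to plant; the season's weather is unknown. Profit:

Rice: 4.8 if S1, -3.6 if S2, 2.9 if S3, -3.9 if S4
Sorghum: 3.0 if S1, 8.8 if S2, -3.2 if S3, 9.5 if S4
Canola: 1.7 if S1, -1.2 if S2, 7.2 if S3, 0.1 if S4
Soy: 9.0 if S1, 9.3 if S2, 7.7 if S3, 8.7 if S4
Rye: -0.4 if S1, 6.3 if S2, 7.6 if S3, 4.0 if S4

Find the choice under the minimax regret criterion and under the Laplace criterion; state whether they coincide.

minimax regret → Soy; laplace → Soy (agree)

Column bests: S1=9.0, S2=9.3, S3=7.7, S4=9.5.
Rice regrets: 4.2, 12.9, 4.8, 13.4 → max 13.4
Sorghum regrets: 6.0, 0.5, 10.9, 0.0 → max 10.9
Canola regrets: 7.3, 10.5, 0.5, 9.4 → max 10.5
Soy regrets: 0.0, 0.0, 0.0, 0.8 → max 0.8
Rye regrets: 9.4, 3.0, 0.1, 5.5 → max 9.4
Smallest max regret = 0.8 → Soy.
Row averages: Rice=0.05, Sorghum=4.525, Canola=1.95, Soy=8.675, Rye=4.375
Highest average = 8.675 → Soy.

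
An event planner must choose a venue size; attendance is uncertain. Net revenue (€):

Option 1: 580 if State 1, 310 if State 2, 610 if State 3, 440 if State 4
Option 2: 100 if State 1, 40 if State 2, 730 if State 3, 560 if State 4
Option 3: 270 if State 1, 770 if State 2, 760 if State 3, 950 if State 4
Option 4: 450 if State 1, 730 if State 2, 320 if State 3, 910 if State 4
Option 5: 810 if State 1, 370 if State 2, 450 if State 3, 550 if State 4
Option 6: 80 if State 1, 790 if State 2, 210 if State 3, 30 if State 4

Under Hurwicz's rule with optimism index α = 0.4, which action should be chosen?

Option 4

Option 1: 0.4·610 + 0.6·310 = 430
Option 2: 0.4·730 + 0.6·40 = 316
Option 3: 0.4·950 + 0.6·270 = 542
Option 4: 0.4·910 + 0.6·320 = 556
Option 5: 0.4·810 + 0.6·370 = 546
Option 6: 0.4·790 + 0.6·30 = 334
Highest Hurwicz score = 556 → Option 4.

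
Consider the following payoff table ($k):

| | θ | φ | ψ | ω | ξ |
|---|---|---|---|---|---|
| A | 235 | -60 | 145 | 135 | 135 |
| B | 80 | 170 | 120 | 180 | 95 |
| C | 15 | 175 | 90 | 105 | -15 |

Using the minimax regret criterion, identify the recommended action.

B

Column bests: θ=235, φ=175, ψ=145, ω=180, ξ=135.
A regrets: 0, 235, 0, 45, 0 → max 235
B regrets: 155, 5, 25, 0, 40 → max 155
C regrets: 220, 0, 55, 75, 150 → max 220
Smallest max regret = 155 → B.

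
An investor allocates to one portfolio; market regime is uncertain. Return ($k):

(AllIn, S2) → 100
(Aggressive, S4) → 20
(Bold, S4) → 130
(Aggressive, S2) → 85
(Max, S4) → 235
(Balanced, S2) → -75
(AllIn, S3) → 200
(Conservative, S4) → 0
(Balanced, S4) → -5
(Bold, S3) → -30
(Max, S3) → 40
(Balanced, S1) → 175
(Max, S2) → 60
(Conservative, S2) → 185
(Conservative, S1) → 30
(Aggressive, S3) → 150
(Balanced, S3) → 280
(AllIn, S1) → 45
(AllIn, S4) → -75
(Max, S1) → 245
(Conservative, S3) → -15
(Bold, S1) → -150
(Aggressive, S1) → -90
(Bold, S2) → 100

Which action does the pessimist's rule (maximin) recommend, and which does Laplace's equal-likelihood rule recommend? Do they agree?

Row minima: Conservative=-15, Balanced=-75, Aggressive=-90, Bold=-150, AllIn=-75, Max=40
Best worst-case = 40 → Max.
Row averages: Conservative=50, Balanced=93.75, Aggressive=41.25, Bold=12.5, AllIn=67.5, Max=145
Highest average = 145 → Max.

maximin → Max; laplace → Max (agree)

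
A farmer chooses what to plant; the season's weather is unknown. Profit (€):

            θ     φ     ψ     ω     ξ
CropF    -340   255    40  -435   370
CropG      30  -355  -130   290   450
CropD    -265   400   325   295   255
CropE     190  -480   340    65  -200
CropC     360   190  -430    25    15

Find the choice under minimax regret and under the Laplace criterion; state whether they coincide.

Column bests: θ=360, φ=400, ψ=340, ω=295, ξ=450.
CropF regrets: 700, 145, 300, 730, 80 → max 730
CropG regrets: 330, 755, 470, 5, 0 → max 755
CropD regrets: 625, 0, 15, 0, 195 → max 625
CropE regrets: 170, 880, 0, 230, 650 → max 880
CropC regrets: 0, 210, 770, 270, 435 → max 770
Smallest max regret = 625 → CropD.
Row averages: CropF=-22, CropG=57, CropD=202, CropE=-17, CropC=32
Highest average = 202 → CropD.

minimax regret → CropD; laplace → CropD (agree)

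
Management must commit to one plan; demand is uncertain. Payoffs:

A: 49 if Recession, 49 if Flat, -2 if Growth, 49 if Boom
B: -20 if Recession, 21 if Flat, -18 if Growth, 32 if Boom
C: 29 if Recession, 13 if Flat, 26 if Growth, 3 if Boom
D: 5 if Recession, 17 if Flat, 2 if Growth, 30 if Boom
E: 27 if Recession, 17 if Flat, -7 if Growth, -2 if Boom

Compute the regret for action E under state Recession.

Best payoff under Recession is 49.
Regret = 49 − 27 = 22.

22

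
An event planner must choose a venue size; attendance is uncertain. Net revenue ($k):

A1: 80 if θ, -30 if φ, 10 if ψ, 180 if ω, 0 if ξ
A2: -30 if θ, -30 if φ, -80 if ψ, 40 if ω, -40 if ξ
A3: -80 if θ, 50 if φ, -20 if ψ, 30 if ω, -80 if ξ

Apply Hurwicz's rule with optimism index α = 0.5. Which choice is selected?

A1: 0.5·180 + 0.5·(-30) = 75
A2: 0.5·40 + 0.5·(-80) = -20
A3: 0.5·50 + 0.5·(-80) = -15
Highest Hurwicz score = 75 → A1.

A1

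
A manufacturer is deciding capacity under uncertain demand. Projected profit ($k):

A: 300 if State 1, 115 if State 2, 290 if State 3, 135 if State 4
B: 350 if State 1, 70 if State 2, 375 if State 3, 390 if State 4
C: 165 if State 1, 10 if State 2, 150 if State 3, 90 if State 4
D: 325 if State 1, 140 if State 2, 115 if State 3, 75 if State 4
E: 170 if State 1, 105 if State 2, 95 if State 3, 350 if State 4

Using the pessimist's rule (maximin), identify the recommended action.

A

Row minima: A=115, B=70, C=10, D=75, E=95
Best worst-case = 115 → A.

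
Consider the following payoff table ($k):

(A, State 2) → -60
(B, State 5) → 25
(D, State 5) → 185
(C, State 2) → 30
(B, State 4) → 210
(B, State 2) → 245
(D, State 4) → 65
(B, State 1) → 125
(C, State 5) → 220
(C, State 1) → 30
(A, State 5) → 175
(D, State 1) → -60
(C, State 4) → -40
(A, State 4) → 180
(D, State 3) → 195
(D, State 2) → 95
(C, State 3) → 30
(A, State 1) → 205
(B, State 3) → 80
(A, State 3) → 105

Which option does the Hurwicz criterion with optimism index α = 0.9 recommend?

A: 0.9·205 + 0.1·(-60) = 178.5
B: 0.9·245 + 0.1·25 = 223
C: 0.9·220 + 0.1·(-40) = 194
D: 0.9·195 + 0.1·(-60) = 169.5
Highest Hurwicz score = 223 → B.

B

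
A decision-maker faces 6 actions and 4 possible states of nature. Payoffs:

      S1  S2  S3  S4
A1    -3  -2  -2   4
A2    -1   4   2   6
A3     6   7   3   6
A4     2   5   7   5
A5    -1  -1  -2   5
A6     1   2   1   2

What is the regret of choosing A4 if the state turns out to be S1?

Best payoff under S1 is 6.
Regret = 6 − 2 = 4.

4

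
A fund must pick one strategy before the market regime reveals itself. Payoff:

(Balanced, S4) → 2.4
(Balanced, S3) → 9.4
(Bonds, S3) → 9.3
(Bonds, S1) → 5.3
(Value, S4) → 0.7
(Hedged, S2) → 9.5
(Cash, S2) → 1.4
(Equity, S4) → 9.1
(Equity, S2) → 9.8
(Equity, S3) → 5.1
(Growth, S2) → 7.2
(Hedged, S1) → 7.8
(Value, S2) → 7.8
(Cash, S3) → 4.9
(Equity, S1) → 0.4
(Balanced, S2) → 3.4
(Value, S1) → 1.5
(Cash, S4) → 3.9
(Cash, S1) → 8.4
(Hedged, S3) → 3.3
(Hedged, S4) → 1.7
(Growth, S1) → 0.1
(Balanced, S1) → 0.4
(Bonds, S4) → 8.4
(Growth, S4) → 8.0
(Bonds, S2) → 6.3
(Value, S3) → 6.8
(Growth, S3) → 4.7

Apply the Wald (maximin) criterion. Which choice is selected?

Row minima: Balanced=0.4, Growth=0.1, Hedged=1.7, Equity=0.4, Cash=1.4, Value=0.7, Bonds=5.3
Best worst-case = 5.3 → Bonds.

Bonds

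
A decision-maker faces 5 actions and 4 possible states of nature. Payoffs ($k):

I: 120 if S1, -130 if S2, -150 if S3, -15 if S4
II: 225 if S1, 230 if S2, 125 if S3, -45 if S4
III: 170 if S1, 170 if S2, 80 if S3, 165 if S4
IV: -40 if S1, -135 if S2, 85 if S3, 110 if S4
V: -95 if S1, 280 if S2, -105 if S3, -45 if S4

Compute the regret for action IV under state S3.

40

Best payoff under S3 is 125.
Regret = 125 − 85 = 40.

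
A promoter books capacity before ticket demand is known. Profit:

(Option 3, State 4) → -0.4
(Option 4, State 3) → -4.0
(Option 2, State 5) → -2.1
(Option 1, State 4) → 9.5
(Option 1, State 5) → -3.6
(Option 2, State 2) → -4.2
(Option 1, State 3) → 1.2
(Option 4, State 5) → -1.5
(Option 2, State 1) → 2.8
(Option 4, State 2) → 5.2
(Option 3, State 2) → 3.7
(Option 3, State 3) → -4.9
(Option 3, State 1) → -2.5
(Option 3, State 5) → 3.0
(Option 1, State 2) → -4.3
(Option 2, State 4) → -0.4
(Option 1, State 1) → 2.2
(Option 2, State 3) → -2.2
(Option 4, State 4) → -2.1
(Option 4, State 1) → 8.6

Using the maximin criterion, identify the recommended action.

Row minima: Option 1=-4.3, Option 2=-4.2, Option 3=-4.9, Option 4=-4.0
Best worst-case = -4.0 → Option 4.

Option 4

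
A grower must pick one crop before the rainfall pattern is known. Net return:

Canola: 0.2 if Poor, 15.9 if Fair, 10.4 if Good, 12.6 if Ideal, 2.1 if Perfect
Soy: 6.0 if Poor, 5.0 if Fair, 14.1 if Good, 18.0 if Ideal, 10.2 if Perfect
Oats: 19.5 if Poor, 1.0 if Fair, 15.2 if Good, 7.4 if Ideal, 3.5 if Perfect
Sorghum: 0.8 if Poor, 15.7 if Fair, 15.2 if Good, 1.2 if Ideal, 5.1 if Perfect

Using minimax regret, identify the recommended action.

Soy

Column bests: Poor=19.5, Fair=15.9, Good=15.2, Ideal=18.0, Perfect=10.2.
Canola regrets: 19.3, 0.0, 4.8, 5.4, 8.1 → max 19.3
Soy regrets: 13.5, 10.9, 1.1, 0.0, 0.0 → max 13.5
Oats regrets: 0.0, 14.9, 0.0, 10.6, 6.7 → max 14.9
Sorghum regrets: 18.7, 0.2, 0.0, 16.8, 5.1 → max 18.7
Smallest max regret = 13.5 → Soy.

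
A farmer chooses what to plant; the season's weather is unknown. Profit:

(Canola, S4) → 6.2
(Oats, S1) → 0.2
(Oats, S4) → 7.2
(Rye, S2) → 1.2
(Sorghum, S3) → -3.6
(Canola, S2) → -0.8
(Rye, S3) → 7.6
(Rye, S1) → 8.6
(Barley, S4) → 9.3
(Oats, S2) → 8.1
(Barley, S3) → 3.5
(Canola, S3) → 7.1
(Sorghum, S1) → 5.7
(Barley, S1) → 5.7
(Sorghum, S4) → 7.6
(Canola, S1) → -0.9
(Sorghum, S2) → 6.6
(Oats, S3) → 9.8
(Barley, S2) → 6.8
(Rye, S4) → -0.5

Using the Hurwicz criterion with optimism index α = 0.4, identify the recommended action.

Barley

Rye: 0.4·8.6 + 0.6·(-0.5) = 3.14
Sorghum: 0.4·7.6 + 0.6·(-3.6) = 0.88
Canola: 0.4·7.1 + 0.6·(-0.9) = 2.3
Barley: 0.4·9.3 + 0.6·3.5 = 5.82
Oats: 0.4·9.8 + 0.6·0.2 = 4.04
Highest Hurwicz score = 5.82 → Barley.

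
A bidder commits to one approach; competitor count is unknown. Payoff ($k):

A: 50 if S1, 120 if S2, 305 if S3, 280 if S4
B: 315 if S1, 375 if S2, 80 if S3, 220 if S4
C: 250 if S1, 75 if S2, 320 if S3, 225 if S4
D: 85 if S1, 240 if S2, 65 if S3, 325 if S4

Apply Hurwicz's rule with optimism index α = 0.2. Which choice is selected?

B

A: 0.2·305 + 0.8·50 = 101
B: 0.2·375 + 0.8·80 = 139
C: 0.2·320 + 0.8·75 = 124
D: 0.2·325 + 0.8·65 = 117
Highest Hurwicz score = 139 → B.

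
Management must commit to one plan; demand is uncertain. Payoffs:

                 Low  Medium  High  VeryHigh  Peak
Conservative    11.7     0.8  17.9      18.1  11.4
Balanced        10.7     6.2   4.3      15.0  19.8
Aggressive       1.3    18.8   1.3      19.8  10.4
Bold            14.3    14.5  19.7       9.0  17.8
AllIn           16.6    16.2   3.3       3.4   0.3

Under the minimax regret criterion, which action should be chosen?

Column bests: Low=16.6, Medium=18.8, High=19.7, VeryHigh=19.8, Peak=19.8.
Conservative regrets: 4.9, 18.0, 1.8, 1.7, 8.4 → max 18.0
Balanced regrets: 5.9, 12.6, 15.4, 4.8, 0.0 → max 15.4
Aggressive regrets: 15.3, 0.0, 18.4, 0.0, 9.4 → max 18.4
Bold regrets: 2.3, 4.3, 0.0, 10.8, 2.0 → max 10.8
AllIn regrets: 0.0, 2.6, 16.4, 16.4, 19.5 → max 19.5
Smallest max regret = 10.8 → Bold.

Bold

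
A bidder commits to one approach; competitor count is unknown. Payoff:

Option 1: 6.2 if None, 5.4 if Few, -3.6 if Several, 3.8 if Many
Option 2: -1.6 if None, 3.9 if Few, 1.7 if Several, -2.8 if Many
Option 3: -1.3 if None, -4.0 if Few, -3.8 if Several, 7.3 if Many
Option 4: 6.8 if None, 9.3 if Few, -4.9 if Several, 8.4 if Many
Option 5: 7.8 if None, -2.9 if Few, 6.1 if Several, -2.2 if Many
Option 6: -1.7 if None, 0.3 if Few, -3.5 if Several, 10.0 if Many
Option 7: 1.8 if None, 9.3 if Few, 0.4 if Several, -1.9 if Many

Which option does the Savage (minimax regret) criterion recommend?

Option 6

Column bests: None=7.8, Few=9.3, Several=6.1, Many=10.0.
Option 1 regrets: 1.6, 3.9, 9.7, 6.2 → max 9.7
Option 2 regrets: 9.4, 5.4, 4.4, 12.8 → max 12.8
Option 3 regrets: 9.1, 13.3, 9.9, 2.7 → max 13.3
Option 4 regrets: 1.0, 0.0, 11.0, 1.6 → max 11.0
Option 5 regrets: 0.0, 12.2, 0.0, 12.2 → max 12.2
Option 6 regrets: 9.5, 9.0, 9.6, 0.0 → max 9.6
Option 7 regrets: 6.0, 0.0, 5.7, 11.9 → max 11.9
Smallest max regret = 9.6 → Option 6.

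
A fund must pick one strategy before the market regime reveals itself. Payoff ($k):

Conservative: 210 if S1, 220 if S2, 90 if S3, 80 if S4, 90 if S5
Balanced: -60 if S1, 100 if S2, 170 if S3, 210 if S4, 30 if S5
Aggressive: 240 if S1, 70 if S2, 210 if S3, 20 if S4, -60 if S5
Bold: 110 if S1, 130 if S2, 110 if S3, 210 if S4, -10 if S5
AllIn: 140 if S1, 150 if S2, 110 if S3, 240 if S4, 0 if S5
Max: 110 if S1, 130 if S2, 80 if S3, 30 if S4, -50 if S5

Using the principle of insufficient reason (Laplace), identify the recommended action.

Row averages: Conservative=138, Balanced=90, Aggressive=96, Bold=110, AllIn=128, Max=60
Highest average = 138 → Conservative.

Conservative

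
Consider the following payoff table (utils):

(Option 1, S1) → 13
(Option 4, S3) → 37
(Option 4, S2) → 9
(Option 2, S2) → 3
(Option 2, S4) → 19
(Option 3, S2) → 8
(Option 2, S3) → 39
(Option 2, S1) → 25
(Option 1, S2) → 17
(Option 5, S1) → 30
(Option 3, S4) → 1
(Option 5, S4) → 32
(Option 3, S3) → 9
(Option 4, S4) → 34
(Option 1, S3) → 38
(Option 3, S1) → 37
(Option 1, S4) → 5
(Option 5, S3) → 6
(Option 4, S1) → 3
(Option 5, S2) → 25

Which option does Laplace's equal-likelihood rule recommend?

Option 5

Row averages: Option 1=18.25, Option 2=21.5, Option 3=13.75, Option 4=20.75, Option 5=23.25
Highest average = 23.25 → Option 5.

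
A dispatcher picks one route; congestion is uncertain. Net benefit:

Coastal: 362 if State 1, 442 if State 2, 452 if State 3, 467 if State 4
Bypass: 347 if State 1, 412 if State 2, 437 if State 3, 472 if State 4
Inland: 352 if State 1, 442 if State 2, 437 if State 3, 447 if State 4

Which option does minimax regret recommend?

Column bests: State 1=362, State 2=442, State 3=452, State 4=472.
Coastal regrets: 0, 0, 0, 5 → max 5
Bypass regrets: 15, 30, 15, 0 → max 30
Inland regrets: 10, 0, 15, 25 → max 25
Smallest max regret = 5 → Coastal.

Coastal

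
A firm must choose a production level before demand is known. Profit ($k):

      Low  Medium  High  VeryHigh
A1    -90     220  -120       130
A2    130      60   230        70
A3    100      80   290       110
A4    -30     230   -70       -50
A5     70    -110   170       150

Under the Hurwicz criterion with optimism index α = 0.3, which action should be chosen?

A1: 0.3·220 + 0.7·(-120) = -18
A2: 0.3·230 + 0.7·60 = 111
A3: 0.3·290 + 0.7·80 = 143
A4: 0.3·230 + 0.7·(-70) = 20
A5: 0.3·170 + 0.7·(-110) = -26
Highest Hurwicz score = 143 → A3.

A3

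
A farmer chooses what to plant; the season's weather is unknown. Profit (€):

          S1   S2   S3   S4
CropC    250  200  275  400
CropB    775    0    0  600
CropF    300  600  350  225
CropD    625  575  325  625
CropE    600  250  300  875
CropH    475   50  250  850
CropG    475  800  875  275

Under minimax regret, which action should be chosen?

CropD

Column bests: S1=775, S2=800, S3=875, S4=875.
CropC regrets: 525, 600, 600, 475 → max 600
CropB regrets: 0, 800, 875, 275 → max 875
CropF regrets: 475, 200, 525, 650 → max 650
CropD regrets: 150, 225, 550, 250 → max 550
CropE regrets: 175, 550, 575, 0 → max 575
CropH regrets: 300, 750, 625, 25 → max 750
CropG regrets: 300, 0, 0, 600 → max 600
Smallest max regret = 550 → CropD.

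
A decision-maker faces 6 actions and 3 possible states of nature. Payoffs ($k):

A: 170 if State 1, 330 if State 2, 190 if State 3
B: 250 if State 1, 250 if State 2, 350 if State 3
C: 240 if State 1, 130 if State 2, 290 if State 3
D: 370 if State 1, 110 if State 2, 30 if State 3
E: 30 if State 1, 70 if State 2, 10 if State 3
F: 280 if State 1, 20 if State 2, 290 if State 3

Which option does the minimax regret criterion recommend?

B

Column bests: State 1=370, State 2=330, State 3=350.
A regrets: 200, 0, 160 → max 200
B regrets: 120, 80, 0 → max 120
C regrets: 130, 200, 60 → max 200
D regrets: 0, 220, 320 → max 320
E regrets: 340, 260, 340 → max 340
F regrets: 90, 310, 60 → max 310
Smallest max regret = 120 → B.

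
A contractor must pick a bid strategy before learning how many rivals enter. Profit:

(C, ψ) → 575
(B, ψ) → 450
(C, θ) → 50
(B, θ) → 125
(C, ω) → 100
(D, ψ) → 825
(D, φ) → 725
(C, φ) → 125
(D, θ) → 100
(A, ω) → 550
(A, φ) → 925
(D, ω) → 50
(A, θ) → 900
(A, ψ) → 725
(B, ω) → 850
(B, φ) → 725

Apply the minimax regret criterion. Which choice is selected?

A

Column bests: θ=900, φ=925, ψ=825, ω=850.
A regrets: 0, 0, 100, 300 → max 300
B regrets: 775, 200, 375, 0 → max 775
C regrets: 850, 800, 250, 750 → max 850
D regrets: 800, 200, 0, 800 → max 800
Smallest max regret = 300 → A.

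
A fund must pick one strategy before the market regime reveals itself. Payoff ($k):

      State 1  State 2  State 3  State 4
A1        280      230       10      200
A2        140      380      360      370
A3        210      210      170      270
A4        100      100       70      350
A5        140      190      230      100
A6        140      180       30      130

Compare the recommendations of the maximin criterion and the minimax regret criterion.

Row minima: A1=10, A2=140, A3=170, A4=70, A5=100, A6=30
Best worst-case = 170 → A3.
Column bests: State 1=280, State 2=380, State 3=360, State 4=370.
A1 regrets: 0, 150, 350, 170 → max 350
A2 regrets: 140, 0, 0, 0 → max 140
A3 regrets: 70, 170, 190, 100 → max 190
A4 regrets: 180, 280, 290, 20 → max 290
A5 regrets: 140, 190, 130, 270 → max 270
A6 regrets: 140, 200, 330, 240 → max 330
Smallest max regret = 140 → A2.

maximin → A3; minimax regret → A2 (disagree)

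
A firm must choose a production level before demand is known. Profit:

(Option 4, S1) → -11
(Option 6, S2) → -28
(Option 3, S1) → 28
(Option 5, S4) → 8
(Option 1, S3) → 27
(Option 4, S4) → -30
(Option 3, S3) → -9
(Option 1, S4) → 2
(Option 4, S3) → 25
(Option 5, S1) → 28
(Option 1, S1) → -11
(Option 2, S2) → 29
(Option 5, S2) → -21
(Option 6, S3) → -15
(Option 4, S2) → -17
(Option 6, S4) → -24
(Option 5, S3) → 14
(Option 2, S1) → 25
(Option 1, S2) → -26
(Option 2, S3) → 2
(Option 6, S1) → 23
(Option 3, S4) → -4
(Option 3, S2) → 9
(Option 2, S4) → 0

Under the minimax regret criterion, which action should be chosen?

Column bests: S1=28, S2=29, S3=27, S4=8.
Option 1 regrets: 39, 55, 0, 6 → max 55
Option 2 regrets: 3, 0, 25, 8 → max 25
Option 3 regrets: 0, 20, 36, 12 → max 36
Option 4 regrets: 39, 46, 2, 38 → max 46
Option 5 regrets: 0, 50, 13, 0 → max 50
Option 6 regrets: 5, 57, 42, 32 → max 57
Smallest max regret = 25 → Option 2.

Option 2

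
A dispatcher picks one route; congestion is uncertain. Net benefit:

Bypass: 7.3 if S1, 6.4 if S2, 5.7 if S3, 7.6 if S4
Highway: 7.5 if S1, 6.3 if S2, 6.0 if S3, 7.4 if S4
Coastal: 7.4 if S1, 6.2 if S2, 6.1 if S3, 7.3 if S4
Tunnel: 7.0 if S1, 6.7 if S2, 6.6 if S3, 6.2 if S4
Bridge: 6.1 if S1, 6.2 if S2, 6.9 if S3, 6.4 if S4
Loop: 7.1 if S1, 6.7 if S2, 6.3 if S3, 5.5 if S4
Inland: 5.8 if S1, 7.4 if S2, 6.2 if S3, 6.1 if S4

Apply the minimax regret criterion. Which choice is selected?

Column bests: S1=7.5, S2=7.4, S3=6.9, S4=7.6.
Bypass regrets: 0.2, 1.0, 1.2, 0.0 → max 1.2
Highway regrets: 0.0, 1.1, 0.9, 0.2 → max 1.1
Coastal regrets: 0.1, 1.2, 0.8, 0.3 → max 1.2
Tunnel regrets: 0.5, 0.7, 0.3, 1.4 → max 1.4
Bridge regrets: 1.4, 1.2, 0.0, 1.2 → max 1.4
Loop regrets: 0.4, 0.7, 0.6, 2.1 → max 2.1
Inland regrets: 1.7, 0.0, 0.7, 1.5 → max 1.7
Smallest max regret = 1.1 → Highway.

Highway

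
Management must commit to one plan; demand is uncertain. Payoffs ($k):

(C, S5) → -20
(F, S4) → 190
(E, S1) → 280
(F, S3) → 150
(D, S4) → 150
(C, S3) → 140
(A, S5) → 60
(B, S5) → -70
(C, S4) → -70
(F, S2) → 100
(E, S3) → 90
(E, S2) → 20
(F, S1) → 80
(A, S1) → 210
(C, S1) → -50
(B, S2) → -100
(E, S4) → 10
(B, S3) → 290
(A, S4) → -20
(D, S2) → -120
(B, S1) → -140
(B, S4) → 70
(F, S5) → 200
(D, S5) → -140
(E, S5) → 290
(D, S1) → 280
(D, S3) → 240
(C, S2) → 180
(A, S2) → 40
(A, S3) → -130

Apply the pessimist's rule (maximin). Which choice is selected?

Row minima: A=-130, B=-140, C=-70, D=-140, E=10, F=80
Best worst-case = 80 → F.

F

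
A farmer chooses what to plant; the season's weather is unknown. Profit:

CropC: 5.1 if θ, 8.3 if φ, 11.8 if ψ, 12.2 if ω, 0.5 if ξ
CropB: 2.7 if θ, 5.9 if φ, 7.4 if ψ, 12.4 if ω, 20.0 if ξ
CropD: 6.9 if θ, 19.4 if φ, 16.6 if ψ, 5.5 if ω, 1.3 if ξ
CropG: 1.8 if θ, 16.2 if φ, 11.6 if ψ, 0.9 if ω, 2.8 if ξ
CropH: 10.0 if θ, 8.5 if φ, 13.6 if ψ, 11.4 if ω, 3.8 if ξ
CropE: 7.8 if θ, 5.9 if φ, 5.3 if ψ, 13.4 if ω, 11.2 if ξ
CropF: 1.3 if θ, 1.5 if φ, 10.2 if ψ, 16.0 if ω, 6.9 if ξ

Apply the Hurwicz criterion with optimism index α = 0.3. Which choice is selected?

CropC: 0.3·12.2 + 0.7·0.5 = 4.01
CropB: 0.3·20.0 + 0.7·2.7 = 7.89
CropD: 0.3·19.4 + 0.7·1.3 = 6.73
CropG: 0.3·16.2 + 0.7·0.9 = 5.49
CropH: 0.3·13.6 + 0.7·3.8 = 6.74
CropE: 0.3·13.4 + 0.7·5.3 = 7.73
CropF: 0.3·16.0 + 0.7·1.3 = 5.71
Highest Hurwicz score = 7.89 → CropB.

CropB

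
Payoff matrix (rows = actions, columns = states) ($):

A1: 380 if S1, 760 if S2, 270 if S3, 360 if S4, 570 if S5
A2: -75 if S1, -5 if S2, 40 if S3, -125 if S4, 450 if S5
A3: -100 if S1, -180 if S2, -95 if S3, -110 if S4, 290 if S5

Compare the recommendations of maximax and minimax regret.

maximax → A1; minimax regret → A1 (agree)

Row maxima: A1=760, A2=450, A3=290
Best best-case = 760 → A1.
Column bests: S1=380, S2=760, S3=270, S4=360, S5=570.
A1 regrets: 0, 0, 0, 0, 0 → max 0
A2 regrets: 455, 765, 230, 485, 120 → max 765
A3 regrets: 480, 940, 365, 470, 280 → max 940
Smallest max regret = 0 → A1.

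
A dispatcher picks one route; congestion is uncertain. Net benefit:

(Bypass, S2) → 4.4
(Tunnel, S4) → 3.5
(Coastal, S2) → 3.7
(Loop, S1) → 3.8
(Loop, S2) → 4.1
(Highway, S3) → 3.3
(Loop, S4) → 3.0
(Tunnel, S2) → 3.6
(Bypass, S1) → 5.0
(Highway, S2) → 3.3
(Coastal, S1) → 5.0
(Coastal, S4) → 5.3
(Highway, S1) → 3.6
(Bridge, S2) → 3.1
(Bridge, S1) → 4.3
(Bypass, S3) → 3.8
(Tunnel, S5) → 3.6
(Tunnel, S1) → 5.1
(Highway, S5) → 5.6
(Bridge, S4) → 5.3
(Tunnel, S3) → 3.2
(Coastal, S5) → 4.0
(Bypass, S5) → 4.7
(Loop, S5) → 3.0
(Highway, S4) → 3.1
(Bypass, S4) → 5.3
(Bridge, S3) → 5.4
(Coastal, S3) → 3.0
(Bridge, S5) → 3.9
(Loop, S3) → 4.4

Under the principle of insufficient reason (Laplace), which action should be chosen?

Row averages: Coastal=4.2, Loop=3.66, Tunnel=3.8, Bridge=4.4, Highway=3.78, Bypass=4.64
Highest average = 4.64 → Bypass.

Bypass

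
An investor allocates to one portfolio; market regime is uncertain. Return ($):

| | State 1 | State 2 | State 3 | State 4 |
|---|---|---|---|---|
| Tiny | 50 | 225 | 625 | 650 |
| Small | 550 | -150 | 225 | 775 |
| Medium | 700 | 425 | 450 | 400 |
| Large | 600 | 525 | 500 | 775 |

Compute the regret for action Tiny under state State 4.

125

Best payoff under State 4 is 775.
Regret = 775 − 650 = 125.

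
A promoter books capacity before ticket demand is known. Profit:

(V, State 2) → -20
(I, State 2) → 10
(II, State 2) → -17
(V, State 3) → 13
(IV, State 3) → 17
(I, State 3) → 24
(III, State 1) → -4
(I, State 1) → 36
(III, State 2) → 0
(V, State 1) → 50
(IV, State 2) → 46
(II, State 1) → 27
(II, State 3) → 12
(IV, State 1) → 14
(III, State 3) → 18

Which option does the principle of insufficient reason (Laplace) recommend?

Row averages: I=70/3, II=22/3, III=14/3, IV=77/3, V=43/3
Highest average = 77/3 → IV.

IV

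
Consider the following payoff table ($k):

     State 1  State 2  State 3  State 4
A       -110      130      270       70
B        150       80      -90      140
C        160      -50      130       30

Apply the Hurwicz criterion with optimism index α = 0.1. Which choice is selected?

A: 0.1·270 + 0.9·(-110) = -72
B: 0.1·150 + 0.9·(-90) = -66
C: 0.1·160 + 0.9·(-50) = -29
Highest Hurwicz score = -29 → C.

C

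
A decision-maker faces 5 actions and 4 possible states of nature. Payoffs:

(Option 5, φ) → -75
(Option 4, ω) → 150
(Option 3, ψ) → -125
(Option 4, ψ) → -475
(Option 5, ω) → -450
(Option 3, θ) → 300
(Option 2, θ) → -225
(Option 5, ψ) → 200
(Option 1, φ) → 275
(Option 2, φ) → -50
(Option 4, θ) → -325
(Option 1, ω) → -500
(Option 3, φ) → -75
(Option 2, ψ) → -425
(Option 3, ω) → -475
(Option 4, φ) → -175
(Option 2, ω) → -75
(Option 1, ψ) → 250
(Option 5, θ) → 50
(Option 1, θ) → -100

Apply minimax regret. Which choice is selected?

Column bests: θ=300, φ=275, ψ=250, ω=150.
Option 1 regrets: 400, 0, 0, 650 → max 650
Option 2 regrets: 525, 325, 675, 225 → max 675
Option 3 regrets: 0, 350, 375, 625 → max 625
Option 4 regrets: 625, 450, 725, 0 → max 725
Option 5 regrets: 250, 350, 50, 600 → max 600
Smallest max regret = 600 → Option 5.

Option 5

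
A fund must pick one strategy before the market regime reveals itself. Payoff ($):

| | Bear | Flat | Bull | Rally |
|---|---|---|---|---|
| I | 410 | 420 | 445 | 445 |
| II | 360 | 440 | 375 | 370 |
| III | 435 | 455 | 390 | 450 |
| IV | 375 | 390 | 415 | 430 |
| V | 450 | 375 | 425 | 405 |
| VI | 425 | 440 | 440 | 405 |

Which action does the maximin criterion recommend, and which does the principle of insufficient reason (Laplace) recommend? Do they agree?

maximin → I; laplace → III (disagree)

Row minima: I=410, II=360, III=390, IV=375, V=375, VI=405
Best worst-case = 410 → I.
Row averages: I=430, II=386.25, III=432.5, IV=402.5, V=413.75, VI=427.5
Highest average = 432.5 → III.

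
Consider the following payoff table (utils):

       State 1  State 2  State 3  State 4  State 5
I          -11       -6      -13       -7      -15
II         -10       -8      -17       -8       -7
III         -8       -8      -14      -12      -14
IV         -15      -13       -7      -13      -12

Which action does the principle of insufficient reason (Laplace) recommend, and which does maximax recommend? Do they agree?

Row averages: I=-10.4, II=-10, III=-11.2, IV=-12
Highest average = -10 → II.
Row maxima: I=-6, II=-7, III=-8, IV=-7
Best best-case = -6 → I.

laplace → II; maximax → I (disagree)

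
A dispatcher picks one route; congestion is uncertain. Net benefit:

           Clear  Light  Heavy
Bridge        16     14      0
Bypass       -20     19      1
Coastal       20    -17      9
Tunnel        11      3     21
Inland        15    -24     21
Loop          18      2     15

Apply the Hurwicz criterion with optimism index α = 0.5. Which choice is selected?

Bridge: 0.5·16 + 0.5·0 = 8
Bypass: 0.5·19 + 0.5·(-20) = -0.5
Coastal: 0.5·20 + 0.5·(-17) = 1.5
Tunnel: 0.5·21 + 0.5·3 = 12
Inland: 0.5·21 + 0.5·(-24) = -1.5
Loop: 0.5·18 + 0.5·2 = 10
Highest Hurwicz score = 12 → Tunnel.

Tunnel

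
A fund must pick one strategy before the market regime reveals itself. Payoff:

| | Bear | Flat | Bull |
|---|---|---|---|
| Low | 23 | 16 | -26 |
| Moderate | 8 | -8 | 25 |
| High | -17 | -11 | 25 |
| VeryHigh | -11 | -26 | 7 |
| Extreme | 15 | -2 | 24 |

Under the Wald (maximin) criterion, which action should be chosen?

Extreme

Row minima: Low=-26, Moderate=-8, High=-17, VeryHigh=-26, Extreme=-2
Best worst-case = -2 → Extreme.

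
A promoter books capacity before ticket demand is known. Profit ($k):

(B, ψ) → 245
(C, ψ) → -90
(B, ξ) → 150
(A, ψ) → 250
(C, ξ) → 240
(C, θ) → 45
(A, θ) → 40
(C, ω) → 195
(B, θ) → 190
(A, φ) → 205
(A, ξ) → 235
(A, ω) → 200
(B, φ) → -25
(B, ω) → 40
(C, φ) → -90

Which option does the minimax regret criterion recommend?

A

Column bests: θ=190, φ=205, ψ=250, ω=200, ξ=240.
A regrets: 150, 0, 0, 0, 5 → max 150
B regrets: 0, 230, 5, 160, 90 → max 230
C regrets: 145, 295, 340, 5, 0 → max 340
Smallest max regret = 150 → A.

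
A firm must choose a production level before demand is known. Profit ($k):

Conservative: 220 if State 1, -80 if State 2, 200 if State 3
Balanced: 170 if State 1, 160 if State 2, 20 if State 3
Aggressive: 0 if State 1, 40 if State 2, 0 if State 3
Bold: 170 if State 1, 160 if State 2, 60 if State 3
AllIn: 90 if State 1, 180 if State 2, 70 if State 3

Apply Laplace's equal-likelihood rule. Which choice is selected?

Bold

Row averages: Conservative=340/3, Balanced=350/3, Aggressive=40/3, Bold=130, AllIn=340/3
Highest average = 130 → Bold.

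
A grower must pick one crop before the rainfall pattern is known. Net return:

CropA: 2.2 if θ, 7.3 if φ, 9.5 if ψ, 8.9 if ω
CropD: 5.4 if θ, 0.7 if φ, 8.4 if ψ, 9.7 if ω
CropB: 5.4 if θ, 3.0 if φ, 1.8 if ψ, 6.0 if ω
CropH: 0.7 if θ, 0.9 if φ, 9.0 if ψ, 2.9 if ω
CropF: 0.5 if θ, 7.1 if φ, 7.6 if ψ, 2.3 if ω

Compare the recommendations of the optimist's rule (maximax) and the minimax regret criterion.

maximax → CropD; minimax regret → CropA (disagree)

Row maxima: CropA=9.5, CropD=9.7, CropB=6.0, CropH=9.0, CropF=7.6
Best best-case = 9.7 → CropD.
Column bests: θ=5.4, φ=7.3, ψ=9.5, ω=9.7.
CropA regrets: 3.2, 0.0, 0.0, 0.8 → max 3.2
CropD regrets: 0.0, 6.6, 1.1, 0.0 → max 6.6
CropB regrets: 0.0, 4.3, 7.7, 3.7 → max 7.7
CropH regrets: 4.7, 6.4, 0.5, 6.8 → max 6.8
CropF regrets: 4.9, 0.2, 1.9, 7.4 → max 7.4
Smallest max regret = 3.2 → CropA.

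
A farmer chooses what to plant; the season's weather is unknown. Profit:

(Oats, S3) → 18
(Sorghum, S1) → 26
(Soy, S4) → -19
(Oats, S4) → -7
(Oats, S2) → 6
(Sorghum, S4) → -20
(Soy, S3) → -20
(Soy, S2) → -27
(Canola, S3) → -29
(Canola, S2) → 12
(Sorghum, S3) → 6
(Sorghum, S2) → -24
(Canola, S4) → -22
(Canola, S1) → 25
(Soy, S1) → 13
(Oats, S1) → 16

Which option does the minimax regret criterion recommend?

Oats

Column bests: S1=26, S2=12, S3=18, S4=-7.
Canola regrets: 1, 0, 47, 15 → max 47
Soy regrets: 13, 39, 38, 12 → max 39
Oats regrets: 10, 6, 0, 0 → max 10
Sorghum regrets: 0, 36, 12, 13 → max 36
Smallest max regret = 10 → Oats.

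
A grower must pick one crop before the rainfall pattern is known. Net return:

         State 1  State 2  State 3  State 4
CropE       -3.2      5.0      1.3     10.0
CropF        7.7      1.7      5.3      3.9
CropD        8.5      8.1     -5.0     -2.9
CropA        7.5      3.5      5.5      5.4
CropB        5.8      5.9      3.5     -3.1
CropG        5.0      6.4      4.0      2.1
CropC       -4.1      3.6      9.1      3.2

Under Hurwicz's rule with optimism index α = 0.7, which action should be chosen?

CropA

CropE: 0.7·10.0 + 0.3·(-3.2) = 6.04
CropF: 0.7·7.7 + 0.3·1.7 = 5.9
CropD: 0.7·8.5 + 0.3·(-5.0) = 4.45
CropA: 0.7·7.5 + 0.3·3.5 = 6.3
CropB: 0.7·5.9 + 0.3·(-3.1) = 3.2
CropG: 0.7·6.4 + 0.3·2.1 = 5.11
CropC: 0.7·9.1 + 0.3·(-4.1) = 5.14
Highest Hurwicz score = 6.3 → CropA.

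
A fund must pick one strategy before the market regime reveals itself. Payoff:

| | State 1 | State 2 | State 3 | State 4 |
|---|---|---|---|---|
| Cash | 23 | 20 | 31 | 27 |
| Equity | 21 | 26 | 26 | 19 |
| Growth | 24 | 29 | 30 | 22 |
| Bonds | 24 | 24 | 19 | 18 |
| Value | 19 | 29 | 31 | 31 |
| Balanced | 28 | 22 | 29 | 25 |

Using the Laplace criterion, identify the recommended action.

Value

Row averages: Cash=25.25, Equity=23, Growth=26.25, Bonds=21.25, Value=27.5, Balanced=26
Highest average = 27.5 → Value.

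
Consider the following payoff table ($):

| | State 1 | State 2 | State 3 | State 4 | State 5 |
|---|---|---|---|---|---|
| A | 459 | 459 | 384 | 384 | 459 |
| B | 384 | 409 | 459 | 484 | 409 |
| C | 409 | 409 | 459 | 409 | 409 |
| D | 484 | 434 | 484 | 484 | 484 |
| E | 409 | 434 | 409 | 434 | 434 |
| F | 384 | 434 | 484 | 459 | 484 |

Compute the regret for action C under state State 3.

Best payoff under State 3 is 484.
Regret = 484 − 459 = 25.

25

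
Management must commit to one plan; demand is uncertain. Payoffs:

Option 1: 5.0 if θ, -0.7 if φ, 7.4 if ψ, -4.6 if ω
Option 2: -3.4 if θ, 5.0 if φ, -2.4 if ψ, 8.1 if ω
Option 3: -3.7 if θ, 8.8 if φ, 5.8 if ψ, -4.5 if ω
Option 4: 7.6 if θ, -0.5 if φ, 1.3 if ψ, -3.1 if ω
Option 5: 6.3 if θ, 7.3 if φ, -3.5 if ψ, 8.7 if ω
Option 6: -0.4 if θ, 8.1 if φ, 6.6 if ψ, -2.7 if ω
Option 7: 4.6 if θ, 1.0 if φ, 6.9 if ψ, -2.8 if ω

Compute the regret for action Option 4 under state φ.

9.3

Best payoff under φ is 8.8.
Regret = 8.8 − (-0.5) = 9.3.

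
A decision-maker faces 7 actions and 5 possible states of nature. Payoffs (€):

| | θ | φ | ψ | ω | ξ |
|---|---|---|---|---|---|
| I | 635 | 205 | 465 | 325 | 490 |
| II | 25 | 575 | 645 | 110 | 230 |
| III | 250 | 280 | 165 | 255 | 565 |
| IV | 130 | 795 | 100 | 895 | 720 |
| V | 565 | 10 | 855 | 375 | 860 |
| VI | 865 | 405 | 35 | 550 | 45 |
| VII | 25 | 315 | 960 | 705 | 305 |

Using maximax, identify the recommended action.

VII

Row maxima: I=635, II=645, III=565, IV=895, V=860, VI=865, VII=960
Best best-case = 960 → VII.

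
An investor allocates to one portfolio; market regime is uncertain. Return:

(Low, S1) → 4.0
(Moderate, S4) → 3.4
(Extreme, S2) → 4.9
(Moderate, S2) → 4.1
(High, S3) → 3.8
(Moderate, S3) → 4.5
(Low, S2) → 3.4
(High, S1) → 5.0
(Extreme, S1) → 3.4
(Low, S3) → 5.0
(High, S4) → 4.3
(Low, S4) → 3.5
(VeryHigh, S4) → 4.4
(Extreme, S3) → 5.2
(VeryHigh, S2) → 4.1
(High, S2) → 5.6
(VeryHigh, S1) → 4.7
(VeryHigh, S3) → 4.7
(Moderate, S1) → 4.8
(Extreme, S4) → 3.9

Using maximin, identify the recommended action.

Row minima: Low=3.4, Moderate=3.4, High=3.8, VeryHigh=4.1, Extreme=3.4
Best worst-case = 4.1 → VeryHigh.

VeryHigh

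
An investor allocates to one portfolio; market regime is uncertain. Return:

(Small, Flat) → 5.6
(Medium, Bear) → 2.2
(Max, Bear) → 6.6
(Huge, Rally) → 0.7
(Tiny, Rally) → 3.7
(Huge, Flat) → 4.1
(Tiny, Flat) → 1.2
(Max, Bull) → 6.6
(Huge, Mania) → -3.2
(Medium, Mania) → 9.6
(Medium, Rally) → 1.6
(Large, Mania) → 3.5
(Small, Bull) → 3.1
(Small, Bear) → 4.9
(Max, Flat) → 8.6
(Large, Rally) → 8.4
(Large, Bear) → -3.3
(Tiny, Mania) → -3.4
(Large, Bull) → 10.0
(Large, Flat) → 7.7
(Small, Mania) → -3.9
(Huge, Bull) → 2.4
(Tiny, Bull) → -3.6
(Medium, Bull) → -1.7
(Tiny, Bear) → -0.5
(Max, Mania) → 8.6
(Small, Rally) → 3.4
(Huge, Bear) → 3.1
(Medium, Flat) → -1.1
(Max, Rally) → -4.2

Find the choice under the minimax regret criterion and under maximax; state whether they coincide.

minimax regret → Large; maximax → Large (agree)

Column bests: Bear=6.6, Flat=8.6, Bull=10.0, Rally=8.4, Mania=9.6.
Tiny regrets: 7.1, 7.4, 13.6, 4.7, 13.0 → max 13.6
Small regrets: 1.7, 3.0, 6.9, 5.0, 13.5 → max 13.5
Medium regrets: 4.4, 9.7, 11.7, 6.8, 0.0 → max 11.7
Large regrets: 9.9, 0.9, 0.0, 0.0, 6.1 → max 9.9
Huge regrets: 3.5, 4.5, 7.6, 7.7, 12.8 → max 12.8
Max regrets: 0.0, 0.0, 3.4, 12.6, 1.0 → max 12.6
Smallest max regret = 9.9 → Large.
Row maxima: Tiny=3.7, Small=5.6, Medium=9.6, Large=10.0, Huge=4.1, Max=8.6
Best best-case = 10.0 → Large.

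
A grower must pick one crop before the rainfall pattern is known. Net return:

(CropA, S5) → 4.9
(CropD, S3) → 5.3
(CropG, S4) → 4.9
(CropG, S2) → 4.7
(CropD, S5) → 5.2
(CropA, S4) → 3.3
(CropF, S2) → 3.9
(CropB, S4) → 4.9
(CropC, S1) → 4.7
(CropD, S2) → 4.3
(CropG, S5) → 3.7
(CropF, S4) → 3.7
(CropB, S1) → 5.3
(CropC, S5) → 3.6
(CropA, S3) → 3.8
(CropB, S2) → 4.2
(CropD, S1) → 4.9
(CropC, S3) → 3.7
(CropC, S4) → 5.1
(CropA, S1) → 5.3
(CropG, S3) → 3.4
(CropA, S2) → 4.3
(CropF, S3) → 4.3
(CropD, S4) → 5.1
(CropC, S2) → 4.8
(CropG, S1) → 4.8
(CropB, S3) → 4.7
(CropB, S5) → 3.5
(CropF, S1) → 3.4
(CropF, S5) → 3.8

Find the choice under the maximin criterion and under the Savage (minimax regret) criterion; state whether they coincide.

Row minima: CropD=4.3, CropC=3.6, CropF=3.4, CropG=3.4, CropA=3.3, CropB=3.5
Best worst-case = 4.3 → CropD.
Column bests: S1=5.3, S2=4.8, S3=5.3, S4=5.1, S5=5.2.
CropD regrets: 0.4, 0.5, 0.0, 0.0, 0.0 → max 0.5
CropC regrets: 0.6, 0.0, 1.6, 0.0, 1.6 → max 1.6
CropF regrets: 1.9, 0.9, 1.0, 1.4, 1.4 → max 1.9
CropG regrets: 0.5, 0.1, 1.9, 0.2, 1.5 → max 1.9
CropA regrets: 0.0, 0.5, 1.5, 1.8, 0.3 → max 1.8
CropB regrets: 0.0, 0.6, 0.6, 0.2, 1.7 → max 1.7
Smallest max regret = 0.5 → CropD.

maximin → CropD; minimax regret → CropD (agree)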